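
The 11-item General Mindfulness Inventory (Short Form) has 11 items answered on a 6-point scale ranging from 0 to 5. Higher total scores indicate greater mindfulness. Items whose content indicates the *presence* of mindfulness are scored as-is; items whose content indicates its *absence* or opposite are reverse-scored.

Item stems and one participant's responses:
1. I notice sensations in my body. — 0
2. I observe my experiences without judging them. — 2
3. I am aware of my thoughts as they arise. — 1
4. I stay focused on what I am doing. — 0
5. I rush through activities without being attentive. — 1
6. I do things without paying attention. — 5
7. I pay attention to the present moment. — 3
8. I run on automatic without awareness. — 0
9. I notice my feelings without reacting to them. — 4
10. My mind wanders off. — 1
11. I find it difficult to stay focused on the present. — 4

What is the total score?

24

Items 5, 6, 8, 10, 11 describe the absence/opposite of mindfulness → reverse-score.
on a 0–5 scale, reversed = 5 − raw.
  item 1: 0
  item 2: 2
  item 3: 1
  item 4: 0
  item 5: 5 − 1 = 4
  item 6: 5 − 5 = 0
  item 7: 3
  item 8: 5 − 0 = 5
  item 9: 4
  item 10: 5 − 1 = 4
  item 11: 5 − 4 = 1
Total = 0 + 2 + 1 + 0 + 4 + 0 + 3 + 5 + 4 + 4 + 1 = 24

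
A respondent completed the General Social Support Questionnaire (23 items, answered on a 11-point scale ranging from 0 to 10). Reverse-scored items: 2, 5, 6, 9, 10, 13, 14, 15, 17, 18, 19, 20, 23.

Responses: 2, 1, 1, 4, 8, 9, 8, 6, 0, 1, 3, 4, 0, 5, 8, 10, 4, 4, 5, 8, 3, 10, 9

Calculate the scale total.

Raw sum = 113. Reverse-scored items: 2, 5, 6, 9, 10, 13, 14, 15, 17, 18, 19, 20, 23; their raw sum = 62.
Each reversal replaces raw with 10 − raw, changing the total by 10 − 2·raw per item.
Total = 113 + 13·10 − 2·62 = 113 + 130 − 124 = 119

119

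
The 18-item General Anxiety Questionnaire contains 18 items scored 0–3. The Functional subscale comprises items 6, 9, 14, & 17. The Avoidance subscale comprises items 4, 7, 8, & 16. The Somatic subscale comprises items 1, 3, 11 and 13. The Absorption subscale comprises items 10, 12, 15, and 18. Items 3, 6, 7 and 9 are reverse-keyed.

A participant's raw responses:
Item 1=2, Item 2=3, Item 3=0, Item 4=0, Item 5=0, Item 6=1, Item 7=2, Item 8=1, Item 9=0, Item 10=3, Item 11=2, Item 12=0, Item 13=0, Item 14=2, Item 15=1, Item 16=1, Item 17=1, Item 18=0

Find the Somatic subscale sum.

Somatic items: 1, 3, 11, 13.
Of these, item 3 is reverse-keyed; on a 0–3 scale, reversed = 3 − raw.
  item 1: 2
  item 3: 3 − 0 = 3
  item 11: 2
  item 13: 0
Sum = 2 + 3 + 2 + 0 = 7

7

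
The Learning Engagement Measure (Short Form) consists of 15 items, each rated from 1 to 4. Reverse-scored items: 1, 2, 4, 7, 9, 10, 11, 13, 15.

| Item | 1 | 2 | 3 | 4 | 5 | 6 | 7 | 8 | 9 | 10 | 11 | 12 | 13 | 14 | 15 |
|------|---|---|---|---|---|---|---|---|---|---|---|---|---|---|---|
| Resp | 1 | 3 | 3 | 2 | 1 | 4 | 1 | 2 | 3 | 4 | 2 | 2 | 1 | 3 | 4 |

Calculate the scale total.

Reverse-coded items (reversed = (1+4) − raw = 5 − raw):
  item 1: 5 − 1 = 4
  item 2: 5 − 3 = 2
  item 4: 5 − 2 = 3
  item 7: 5 − 1 = 4
  item 9: 5 − 3 = 2
  item 10: 5 − 4 = 1
  item 11: 5 − 2 = 3
  item 13: 5 − 1 = 4
  item 15: 5 − 4 = 1
Scored responses: 4, 2, 3, 3, 1, 4, 4, 2, 2, 1, 3, 2, 4, 3, 1
Total = 4 + 2 + 3 + 3 + 1 + 4 + 4 + 2 + 2 + 1 + 3 + 2 + 4 + 3 + 1 = 39

39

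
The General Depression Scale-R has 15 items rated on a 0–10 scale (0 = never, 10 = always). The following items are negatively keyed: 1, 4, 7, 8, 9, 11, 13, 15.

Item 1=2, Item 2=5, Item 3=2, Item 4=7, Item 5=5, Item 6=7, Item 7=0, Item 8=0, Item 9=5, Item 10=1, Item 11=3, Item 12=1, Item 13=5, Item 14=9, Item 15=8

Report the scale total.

80

Raw sum = 60. Negatively keyed items: 1, 4, 7, 8, 9, 11, 13, 15; their raw sum = 30.
Each reversal replaces raw with 10 − raw, changing the total by 10 − 2·raw per item.
Total = 60 + 8·10 − 2·30 = 60 + 80 − 60 = 80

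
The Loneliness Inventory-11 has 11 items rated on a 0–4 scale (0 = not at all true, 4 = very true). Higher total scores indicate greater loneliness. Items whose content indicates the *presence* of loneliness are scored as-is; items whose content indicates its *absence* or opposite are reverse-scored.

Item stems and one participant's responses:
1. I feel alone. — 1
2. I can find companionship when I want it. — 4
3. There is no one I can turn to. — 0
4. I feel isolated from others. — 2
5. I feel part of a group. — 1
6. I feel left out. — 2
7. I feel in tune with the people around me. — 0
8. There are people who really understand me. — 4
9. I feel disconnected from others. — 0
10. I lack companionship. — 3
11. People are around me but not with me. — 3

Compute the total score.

Items 2, 5, 7, 8 describe the absence/opposite of loneliness → reverse-score.
reverse-coded value = 4 − response.
  item 1: 1
  item 2: 4 − 4 = 0
  item 3: 0
  item 4: 2
  item 5: 4 − 1 = 3
  item 6: 2
  item 7: 4 − 0 = 4
  item 8: 4 − 4 = 0
  item 9: 0
  item 10: 3
  item 11: 3
Total = 1 + 0 + 0 + 2 + 3 + 2 + 4 + 0 + 0 + 3 + 3 = 18

18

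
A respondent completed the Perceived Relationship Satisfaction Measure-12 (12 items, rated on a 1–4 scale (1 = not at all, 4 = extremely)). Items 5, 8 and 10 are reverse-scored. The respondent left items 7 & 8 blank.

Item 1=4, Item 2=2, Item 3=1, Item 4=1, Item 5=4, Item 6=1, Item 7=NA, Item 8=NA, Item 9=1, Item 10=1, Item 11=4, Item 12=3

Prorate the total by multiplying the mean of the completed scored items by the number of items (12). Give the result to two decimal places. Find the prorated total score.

26.40

Reverse-coded (on a 1–4 scale, reversed = 5 − raw):
  item 5: 5 − 4 = 1
  item 10: 5 − 1 = 4
Completed scored items (10 of 12): 4, 2, 1, 1, 1, 1, 1, 4, 4, 3; sum = 22.
Person mean = 22 / 10 ≈ 2.2000
Prorated total = (22 / 10) × 12 = 26.40 (to 2 dp)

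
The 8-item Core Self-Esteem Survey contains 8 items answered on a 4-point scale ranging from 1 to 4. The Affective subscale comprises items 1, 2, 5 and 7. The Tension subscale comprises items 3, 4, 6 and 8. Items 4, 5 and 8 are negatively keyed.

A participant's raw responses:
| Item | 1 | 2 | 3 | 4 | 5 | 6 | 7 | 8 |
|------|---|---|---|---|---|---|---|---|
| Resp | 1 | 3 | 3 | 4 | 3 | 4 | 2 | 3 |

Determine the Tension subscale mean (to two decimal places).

Tension items: 3, 4, 6, 8.
Of these, items 4 and 8 are negatively keyed; on a 1–4 scale, reversed = 5 − raw.
  item 3: 3
  item 4: 5 − 4 = 1
  item 6: 4
  item 8: 5 − 3 = 2
Sum = 3 + 1 + 4 + 2 = 10
Mean = 10 / 4 = 2.50

2.50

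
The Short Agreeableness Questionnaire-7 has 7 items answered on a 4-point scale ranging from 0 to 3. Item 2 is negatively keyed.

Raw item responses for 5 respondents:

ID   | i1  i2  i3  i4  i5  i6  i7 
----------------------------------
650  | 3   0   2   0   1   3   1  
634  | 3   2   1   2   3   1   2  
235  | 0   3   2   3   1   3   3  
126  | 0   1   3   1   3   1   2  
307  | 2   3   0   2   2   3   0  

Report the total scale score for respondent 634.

Respondent 634 raw: 3, 2, 1, 2, 3, 1, 2.
Reverse-coded (reversed = (0+3) − raw = 3 − raw):
  item 1: 3
  item 2: 3 − 2 = 1
  item 3: 1
  item 4: 2
  item 5: 3
  item 6: 1
  item 7: 2
Sum = 3 + 1 + 1 + 2 + 3 + 1 + 2 = 13

13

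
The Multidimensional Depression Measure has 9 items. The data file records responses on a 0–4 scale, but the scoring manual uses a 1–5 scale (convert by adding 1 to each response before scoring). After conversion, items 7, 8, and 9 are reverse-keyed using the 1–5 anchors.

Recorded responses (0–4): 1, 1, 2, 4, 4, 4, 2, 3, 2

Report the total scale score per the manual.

Convert to 1–5: 2, 2, 3, 5, 5, 5, 3, 4, 3
Reverse-coded (reverse-coded value = 6 − response):
  item 7: 6 − 3 = 3
  item 8: 6 − 4 = 2
  item 9: 6 − 3 = 3
Scored: 2, 2, 3, 5, 5, 5, 3, 2, 3
Total = 30

30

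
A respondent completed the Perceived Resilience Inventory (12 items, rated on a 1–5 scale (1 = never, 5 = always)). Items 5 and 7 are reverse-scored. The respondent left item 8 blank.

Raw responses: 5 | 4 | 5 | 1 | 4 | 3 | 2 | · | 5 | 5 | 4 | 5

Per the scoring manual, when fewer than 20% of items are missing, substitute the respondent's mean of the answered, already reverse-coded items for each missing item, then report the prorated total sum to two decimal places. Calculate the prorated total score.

Reverse-coded (reverse-coded value = 6 − response):
  item 5: 6 − 4 = 2
  item 7: 6 − 2 = 4
Completed scored items (11 of 12): 5, 4, 5, 1, 2, 3, 4, 5, 5, 4, 5; sum = 43.
Person mean = 43 / 11 ≈ 3.9091
Prorated total = (43 / 11) × 12 = 46.91 (to 2 dp)

46.91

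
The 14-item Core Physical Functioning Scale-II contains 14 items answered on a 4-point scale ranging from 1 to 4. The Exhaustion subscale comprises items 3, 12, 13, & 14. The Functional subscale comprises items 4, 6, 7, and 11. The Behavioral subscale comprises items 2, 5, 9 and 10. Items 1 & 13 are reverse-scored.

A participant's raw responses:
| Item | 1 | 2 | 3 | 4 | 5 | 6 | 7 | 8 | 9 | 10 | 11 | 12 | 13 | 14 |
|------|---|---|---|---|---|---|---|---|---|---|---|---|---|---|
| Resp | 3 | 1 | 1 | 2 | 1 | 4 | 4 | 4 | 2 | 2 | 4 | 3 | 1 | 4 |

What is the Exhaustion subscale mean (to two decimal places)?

Exhaustion items: 3, 12, 13, 14.
Of these, item 13 is reverse-scored; reverse-coded value = 5 − response.
  item 3: 1
  item 12: 3
  item 13: 5 − 1 = 4
  item 14: 4
Sum = 1 + 3 + 4 + 4 = 12
Mean = 12 / 4 = 3.00

3.00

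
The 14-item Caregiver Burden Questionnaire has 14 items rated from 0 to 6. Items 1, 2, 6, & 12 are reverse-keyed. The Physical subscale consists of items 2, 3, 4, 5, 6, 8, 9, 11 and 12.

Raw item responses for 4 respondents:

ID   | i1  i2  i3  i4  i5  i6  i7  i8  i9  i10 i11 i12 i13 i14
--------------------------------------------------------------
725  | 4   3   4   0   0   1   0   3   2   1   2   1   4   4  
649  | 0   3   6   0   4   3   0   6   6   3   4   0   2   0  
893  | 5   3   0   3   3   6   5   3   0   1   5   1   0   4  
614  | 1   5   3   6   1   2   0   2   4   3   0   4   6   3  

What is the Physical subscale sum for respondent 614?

23

Respondent 614 raw: 1, 5, 3, 6, 1, 2, 0, 2, 4, 3, 0, 4, 6, 3.
Physical items: 2, 3, 4, 5, 6, 8, 9, 11, 12.
Reverse-coded (reverse-coded value = 6 − response):
  item 2: 6 − 5 = 1
  item 3: 3
  item 4: 6
  item 5: 1
  item 6: 6 − 2 = 4
  item 8: 2
  item 9: 4
  item 11: 0
  item 12: 6 − 4 = 2
Sum = 1 + 3 + 6 + 1 + 4 + 2 + 4 + 0 + 2 = 23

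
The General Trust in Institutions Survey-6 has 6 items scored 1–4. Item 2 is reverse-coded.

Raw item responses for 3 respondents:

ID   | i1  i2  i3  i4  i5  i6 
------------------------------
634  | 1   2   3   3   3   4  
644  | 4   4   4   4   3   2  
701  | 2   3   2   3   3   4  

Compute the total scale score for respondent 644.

18

Respondent 644 raw: 4, 4, 4, 4, 3, 2.
Reverse-coded (reverse-coded value = 5 − response):
  item 1: 4
  item 2: 5 − 4 = 1
  item 3: 4
  item 4: 4
  item 5: 3
  item 6: 2
Sum = 4 + 1 + 4 + 4 + 3 + 2 = 18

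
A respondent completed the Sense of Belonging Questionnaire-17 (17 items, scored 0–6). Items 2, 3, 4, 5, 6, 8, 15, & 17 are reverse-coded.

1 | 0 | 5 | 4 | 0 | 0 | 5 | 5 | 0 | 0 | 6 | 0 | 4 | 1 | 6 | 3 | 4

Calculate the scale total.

44

Reverse-coded items use 6 − raw:
  item 2: 6 − 0 = 6
  item 3: 6 − 5 = 1
  item 4: 6 − 4 = 2
  item 5: 6 − 0 = 6
  item 6: 6 − 0 = 6
  item 8: 6 − 5 = 1
  item 15: 6 − 6 = 0
  item 17: 6 − 4 = 2
After reverse-coding: 1, 6, 1, 2, 6, 6, 5, 1, 0, 0, 6, 0, 4, 1, 0, 3, 2
Total = 1 + 6 + 1 + 2 + 6 + 6 + 5 + 1 + 0 + 0 + 6 + 0 + 4 + 1 + 0 + 3 + 2 = 44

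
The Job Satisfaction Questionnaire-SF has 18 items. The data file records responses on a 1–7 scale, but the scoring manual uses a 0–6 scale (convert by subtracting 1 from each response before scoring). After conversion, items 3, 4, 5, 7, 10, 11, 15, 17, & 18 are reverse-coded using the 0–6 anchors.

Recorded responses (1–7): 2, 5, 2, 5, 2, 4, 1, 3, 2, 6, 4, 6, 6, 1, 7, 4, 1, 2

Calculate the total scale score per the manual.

57

Convert to 0–6: 1, 4, 1, 4, 1, 3, 0, 2, 1, 5, 3, 5, 5, 0, 6, 3, 0, 1
Reverse-coded (on a 0–6 scale, reversed = 6 − raw):
  item 3: 6 − 1 = 5
  item 4: 6 − 4 = 2
  item 5: 6 − 1 = 5
  item 7: 6 − 0 = 6
  item 10: 6 − 5 = 1
  item 11: 6 − 3 = 3
  item 15: 6 − 6 = 0
  item 17: 6 − 0 = 6
  item 18: 6 − 1 = 5
Scored: 1, 4, 5, 2, 5, 3, 6, 2, 1, 1, 3, 5, 5, 0, 0, 3, 6, 5
Total = 57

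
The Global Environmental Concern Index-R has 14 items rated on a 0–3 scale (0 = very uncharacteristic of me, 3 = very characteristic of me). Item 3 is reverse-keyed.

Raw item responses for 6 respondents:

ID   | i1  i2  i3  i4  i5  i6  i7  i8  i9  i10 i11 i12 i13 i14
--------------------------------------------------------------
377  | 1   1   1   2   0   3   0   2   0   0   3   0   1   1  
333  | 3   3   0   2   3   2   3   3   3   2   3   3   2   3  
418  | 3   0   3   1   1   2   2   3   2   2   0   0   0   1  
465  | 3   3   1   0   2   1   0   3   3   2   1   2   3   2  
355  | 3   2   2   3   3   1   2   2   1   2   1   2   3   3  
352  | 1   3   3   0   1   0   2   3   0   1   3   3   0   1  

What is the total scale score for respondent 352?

Respondent 352 raw: 1, 3, 3, 0, 1, 0, 2, 3, 0, 1, 3, 3, 0, 1.
Reverse-coded (reversed = (0+3) − raw = 3 − raw):
  item 1: 1
  item 2: 3
  item 3: 3 − 3 = 0
  item 4: 0
  item 5: 1
  item 6: 0
  item 7: 2
  item 8: 3
  item 9: 0
  item 10: 1
  item 11: 3
  item 12: 3
  item 13: 0
  item 14: 1
Sum = 1 + 3 + 0 + 0 + 1 + 0 + 2 + 3 + 0 + 1 + 3 + 3 + 0 + 1 = 18

18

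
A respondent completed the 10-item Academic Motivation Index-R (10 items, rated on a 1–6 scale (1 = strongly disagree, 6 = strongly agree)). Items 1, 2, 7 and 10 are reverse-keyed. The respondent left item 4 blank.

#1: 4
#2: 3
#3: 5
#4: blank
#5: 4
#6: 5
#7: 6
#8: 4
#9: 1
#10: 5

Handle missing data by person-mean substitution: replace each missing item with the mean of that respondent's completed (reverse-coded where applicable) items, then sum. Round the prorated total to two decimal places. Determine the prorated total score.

Reverse-coded (reversed = (1+6) − raw = 7 − raw):
  item 1: 7 − 4 = 3
  item 2: 7 − 3 = 4
  item 7: 7 − 6 = 1
  item 10: 7 − 5 = 2
Completed scored items (9 of 10): 3, 4, 5, 4, 5, 1, 4, 1, 2; sum = 29.
Person mean = 29 / 9 ≈ 3.2222
Prorated total = (29 / 9) × 10 = 32.22 (to 2 dp)

32.22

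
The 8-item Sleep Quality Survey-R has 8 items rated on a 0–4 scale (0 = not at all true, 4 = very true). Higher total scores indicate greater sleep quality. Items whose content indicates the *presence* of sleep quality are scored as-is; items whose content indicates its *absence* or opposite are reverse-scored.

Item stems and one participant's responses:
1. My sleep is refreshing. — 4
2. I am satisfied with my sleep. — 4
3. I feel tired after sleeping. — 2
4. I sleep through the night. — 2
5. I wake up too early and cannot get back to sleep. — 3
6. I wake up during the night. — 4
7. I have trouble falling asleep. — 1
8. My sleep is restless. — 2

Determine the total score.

18

Items 3, 5, 6, 7, 8 describe the absence/opposite of sleep quality → reverse-score.
reverse-coded value = 4 − response.
  item 1: 4
  item 2: 4
  item 3: 4 − 2 = 2
  item 4: 2
  item 5: 4 − 3 = 1
  item 6: 4 − 4 = 0
  item 7: 4 − 1 = 3
  item 8: 4 − 2 = 2
Total = 4 + 4 + 2 + 2 + 1 + 0 + 3 + 2 = 18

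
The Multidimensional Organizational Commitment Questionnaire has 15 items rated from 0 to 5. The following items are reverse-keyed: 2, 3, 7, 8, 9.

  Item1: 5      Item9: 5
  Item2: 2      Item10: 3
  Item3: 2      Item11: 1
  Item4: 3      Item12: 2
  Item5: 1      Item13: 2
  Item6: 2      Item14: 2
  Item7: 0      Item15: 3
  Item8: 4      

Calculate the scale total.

36

Raw sum = 37. Reverse-keyed items: 2, 3, 7, 8, 9; their raw sum = 13.
Each reversal replaces raw with 5 − raw, changing the total by 5 − 2·raw per item.
Total = 37 + 5·5 − 2·13 = 37 + 25 − 26 = 36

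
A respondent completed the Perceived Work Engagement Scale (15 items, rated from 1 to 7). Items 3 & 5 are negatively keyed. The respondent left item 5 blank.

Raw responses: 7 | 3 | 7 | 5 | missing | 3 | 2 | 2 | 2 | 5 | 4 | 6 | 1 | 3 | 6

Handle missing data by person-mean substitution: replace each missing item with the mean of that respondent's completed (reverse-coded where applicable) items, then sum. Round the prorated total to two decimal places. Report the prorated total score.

53.57

Reverse-coded (on a 1–7 scale, reversed = 8 − raw):
  item 3: 8 − 7 = 1
Completed scored items (14 of 15): 7, 3, 1, 5, 3, 2, 2, 2, 5, 4, 6, 1, 3, 6; sum = 50.
Person mean = 50 / 14 ≈ 3.5714
Prorated total = (50 / 14) × 15 = 53.57 (to 2 dp)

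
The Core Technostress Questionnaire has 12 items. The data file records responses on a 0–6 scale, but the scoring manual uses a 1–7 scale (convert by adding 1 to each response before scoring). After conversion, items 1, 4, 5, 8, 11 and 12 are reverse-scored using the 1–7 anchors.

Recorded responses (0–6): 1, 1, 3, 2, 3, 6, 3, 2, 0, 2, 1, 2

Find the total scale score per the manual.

52

Convert to 1–7: 2, 2, 4, 3, 4, 7, 4, 3, 1, 3, 2, 3
Reverse-coded (reverse-coded value = 8 − response):
  item 1: 8 − 2 = 6
  item 4: 8 − 3 = 5
  item 5: 8 − 4 = 4
  item 8: 8 − 3 = 5
  item 11: 8 − 2 = 6
  item 12: 8 − 3 = 5
Scored: 6, 2, 4, 5, 4, 7, 4, 5, 1, 3, 6, 5
Total = 52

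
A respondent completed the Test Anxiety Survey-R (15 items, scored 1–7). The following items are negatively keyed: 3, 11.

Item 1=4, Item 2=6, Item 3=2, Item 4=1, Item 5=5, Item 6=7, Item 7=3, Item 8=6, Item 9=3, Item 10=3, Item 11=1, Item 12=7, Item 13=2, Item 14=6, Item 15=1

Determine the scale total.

67

Apply reverse scoring (reverse-coded value = 8 − response):
  item 3: 8 − 2 = 6
  item 11: 8 − 1 = 7
Scored responses: 4, 6, 6, 1, 5, 7, 3, 6, 3, 3, 7, 7, 2, 6, 1
Total = 4 + 6 + 6 + 1 + 5 + 7 + 3 + 6 + 3 + 3 + 7 + 7 + 2 + 6 + 1 = 67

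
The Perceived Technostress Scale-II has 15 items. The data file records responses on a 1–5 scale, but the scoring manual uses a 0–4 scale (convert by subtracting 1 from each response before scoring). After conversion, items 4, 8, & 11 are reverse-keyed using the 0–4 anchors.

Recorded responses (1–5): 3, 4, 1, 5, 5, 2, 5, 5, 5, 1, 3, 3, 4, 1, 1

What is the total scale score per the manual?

25

Convert to 0–4: 2, 3, 0, 4, 4, 1, 4, 4, 4, 0, 2, 2, 3, 0, 0
Reverse-coded (on a 0–4 scale, reversed = 4 − raw):
  item 4: 4 − 4 = 0
  item 8: 4 − 4 = 0
  item 11: 4 − 2 = 2
Scored: 2, 3, 0, 0, 4, 1, 4, 0, 4, 0, 2, 2, 3, 0, 0
Total = 25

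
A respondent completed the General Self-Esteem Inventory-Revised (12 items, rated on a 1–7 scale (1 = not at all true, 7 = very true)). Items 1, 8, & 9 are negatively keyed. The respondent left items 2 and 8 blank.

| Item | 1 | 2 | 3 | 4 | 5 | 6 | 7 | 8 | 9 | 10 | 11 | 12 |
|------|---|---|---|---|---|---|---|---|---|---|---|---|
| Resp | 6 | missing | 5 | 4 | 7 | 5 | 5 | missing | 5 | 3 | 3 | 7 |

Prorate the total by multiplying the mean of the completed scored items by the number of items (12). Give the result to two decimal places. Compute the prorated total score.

52.80

Reverse-coded (reversed = (1+7) − raw = 8 − raw):
  item 1: 8 − 6 = 2
  item 9: 8 − 5 = 3
Completed scored items (10 of 12): 2, 5, 4, 7, 5, 5, 3, 3, 3, 7; sum = 44.
Person mean = 44 / 10 ≈ 4.4000
Prorated total = (44 / 10) × 12 = 52.80 (to 2 dp)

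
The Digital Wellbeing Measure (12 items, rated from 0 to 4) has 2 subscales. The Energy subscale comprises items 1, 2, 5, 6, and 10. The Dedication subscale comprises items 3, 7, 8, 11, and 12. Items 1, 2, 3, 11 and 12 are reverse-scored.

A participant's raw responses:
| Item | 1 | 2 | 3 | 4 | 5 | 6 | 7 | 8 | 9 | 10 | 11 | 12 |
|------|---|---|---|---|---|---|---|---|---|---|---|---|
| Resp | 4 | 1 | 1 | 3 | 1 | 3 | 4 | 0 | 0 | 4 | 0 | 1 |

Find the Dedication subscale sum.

14

Dedication items: 3, 7, 8, 11, 12.
Of these, items 3, 11, and 12 are reverse-scored; reversed = (0+4) − raw = 4 − raw.
  item 3: 4 − 1 = 3
  item 7: 4
  item 8: 0
  item 11: 4 − 0 = 4
  item 12: 4 − 1 = 3
Sum = 3 + 4 + 0 + 4 + 3 = 14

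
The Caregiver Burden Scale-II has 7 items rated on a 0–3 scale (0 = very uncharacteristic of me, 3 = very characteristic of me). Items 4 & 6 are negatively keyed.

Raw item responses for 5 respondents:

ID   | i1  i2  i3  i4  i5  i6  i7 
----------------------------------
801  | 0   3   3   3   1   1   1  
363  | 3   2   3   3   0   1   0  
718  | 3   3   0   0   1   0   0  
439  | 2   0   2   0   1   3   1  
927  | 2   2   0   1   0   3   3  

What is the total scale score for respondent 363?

10

Respondent 363 raw: 3, 2, 3, 3, 0, 1, 0.
Reverse-coded (reverse-coded value = 3 − response):
  item 1: 3
  item 2: 2
  item 3: 3
  item 4: 3 − 3 = 0
  item 5: 0
  item 6: 3 − 1 = 2
  item 7: 0
Sum = 3 + 2 + 3 + 0 + 0 + 2 + 0 = 10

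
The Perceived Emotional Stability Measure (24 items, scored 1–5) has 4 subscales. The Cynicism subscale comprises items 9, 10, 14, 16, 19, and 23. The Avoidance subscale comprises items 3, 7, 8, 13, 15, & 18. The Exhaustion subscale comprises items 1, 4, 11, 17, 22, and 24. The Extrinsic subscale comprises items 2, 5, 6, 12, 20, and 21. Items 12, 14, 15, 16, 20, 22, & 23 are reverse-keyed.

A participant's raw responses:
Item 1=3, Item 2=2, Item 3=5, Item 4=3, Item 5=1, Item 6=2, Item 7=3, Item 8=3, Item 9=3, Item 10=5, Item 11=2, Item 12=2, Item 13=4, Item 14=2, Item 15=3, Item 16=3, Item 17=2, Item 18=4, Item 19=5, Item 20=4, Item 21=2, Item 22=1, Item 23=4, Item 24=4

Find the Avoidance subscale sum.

22

Avoidance items: 3, 7, 8, 13, 15, 18.
Of these, item 15 is reverse-keyed; reversed = (1+5) − raw = 6 − raw.
  item 3: 5
  item 7: 3
  item 8: 3
  item 13: 4
  item 15: 6 − 3 = 3
  item 18: 4
Sum = 5 + 3 + 3 + 4 + 3 + 4 = 22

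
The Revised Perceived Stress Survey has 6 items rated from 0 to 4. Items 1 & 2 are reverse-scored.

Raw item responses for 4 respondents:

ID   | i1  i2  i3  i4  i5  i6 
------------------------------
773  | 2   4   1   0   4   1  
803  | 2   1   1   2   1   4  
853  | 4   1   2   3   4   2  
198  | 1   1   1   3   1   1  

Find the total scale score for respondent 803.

Respondent 803 raw: 2, 1, 1, 2, 1, 4.
Reverse-coded (reversed = (0+4) − raw = 4 − raw):
  item 1: 4 − 2 = 2
  item 2: 4 − 1 = 3
  item 3: 1
  item 4: 2
  item 5: 1
  item 6: 4
Sum = 2 + 3 + 1 + 2 + 1 + 4 = 13

13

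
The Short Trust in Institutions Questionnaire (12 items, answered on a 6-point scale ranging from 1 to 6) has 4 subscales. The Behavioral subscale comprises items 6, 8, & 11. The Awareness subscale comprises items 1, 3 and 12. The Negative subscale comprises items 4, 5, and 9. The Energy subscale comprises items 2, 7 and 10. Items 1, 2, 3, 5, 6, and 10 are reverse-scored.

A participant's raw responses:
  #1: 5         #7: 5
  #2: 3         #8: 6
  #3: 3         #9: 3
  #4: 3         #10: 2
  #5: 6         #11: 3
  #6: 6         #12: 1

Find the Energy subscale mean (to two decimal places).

Energy items: 2, 7, 10.
Of these, items 2 & 10 are reverse-scored; reverse-coded value = 7 − response.
  item 2: 7 − 3 = 4
  item 7: 5
  item 10: 7 − 2 = 5
Sum = 4 + 5 + 5 = 14
Mean = 14 / 3 = 4.67

4.67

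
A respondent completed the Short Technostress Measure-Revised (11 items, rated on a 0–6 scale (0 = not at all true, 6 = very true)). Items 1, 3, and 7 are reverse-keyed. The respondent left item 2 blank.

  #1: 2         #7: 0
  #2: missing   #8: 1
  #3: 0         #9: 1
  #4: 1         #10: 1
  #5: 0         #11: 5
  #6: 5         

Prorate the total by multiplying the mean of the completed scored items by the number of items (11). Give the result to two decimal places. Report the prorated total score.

Reverse-coded (on a 0–6 scale, reversed = 6 − raw):
  item 1: 6 − 2 = 4
  item 3: 6 − 0 = 6
  item 7: 6 − 0 = 6
Completed scored items (10 of 11): 4, 6, 1, 0, 5, 6, 1, 1, 1, 5; sum = 30.
Person mean = 30 / 10 ≈ 3.0000
Prorated total = (30 / 10) × 11 = 33.00 (to 2 dp)

33.00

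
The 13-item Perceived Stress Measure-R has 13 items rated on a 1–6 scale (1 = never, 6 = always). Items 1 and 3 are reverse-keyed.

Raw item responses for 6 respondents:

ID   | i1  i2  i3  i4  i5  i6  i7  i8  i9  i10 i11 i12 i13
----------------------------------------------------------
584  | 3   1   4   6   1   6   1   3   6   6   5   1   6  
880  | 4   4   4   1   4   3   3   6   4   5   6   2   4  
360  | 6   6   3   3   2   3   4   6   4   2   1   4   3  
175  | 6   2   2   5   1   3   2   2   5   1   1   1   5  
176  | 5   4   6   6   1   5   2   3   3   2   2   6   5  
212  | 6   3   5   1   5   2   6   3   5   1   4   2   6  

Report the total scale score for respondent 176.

42

Respondent 176 raw: 5, 4, 6, 6, 1, 5, 2, 3, 3, 2, 2, 6, 5.
Reverse-coded (reversed = (1+6) − raw = 7 − raw):
  item 1: 7 − 5 = 2
  item 2: 4
  item 3: 7 − 6 = 1
  item 4: 6
  item 5: 1
  item 6: 5
  item 7: 2
  item 8: 3
  item 9: 3
  item 10: 2
  item 11: 2
  item 12: 6
  item 13: 5
Sum = 2 + 4 + 1 + 6 + 1 + 5 + 2 + 3 + 3 + 2 + 2 + 6 + 5 = 42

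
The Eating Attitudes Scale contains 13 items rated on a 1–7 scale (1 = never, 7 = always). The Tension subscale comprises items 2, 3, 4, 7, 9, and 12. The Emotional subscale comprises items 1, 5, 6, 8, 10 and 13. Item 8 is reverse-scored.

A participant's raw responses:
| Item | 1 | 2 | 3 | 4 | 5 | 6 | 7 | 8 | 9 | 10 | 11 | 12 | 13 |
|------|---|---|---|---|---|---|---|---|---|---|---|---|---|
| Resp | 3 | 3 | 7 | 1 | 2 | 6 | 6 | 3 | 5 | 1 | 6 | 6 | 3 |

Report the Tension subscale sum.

28

Tension items: 2, 3, 4, 7, 9, 12.
  item 2: 3
  item 3: 7
  item 4: 1
  item 7: 6
  item 9: 5
  item 12: 6
Sum = 3 + 7 + 1 + 6 + 5 + 6 = 28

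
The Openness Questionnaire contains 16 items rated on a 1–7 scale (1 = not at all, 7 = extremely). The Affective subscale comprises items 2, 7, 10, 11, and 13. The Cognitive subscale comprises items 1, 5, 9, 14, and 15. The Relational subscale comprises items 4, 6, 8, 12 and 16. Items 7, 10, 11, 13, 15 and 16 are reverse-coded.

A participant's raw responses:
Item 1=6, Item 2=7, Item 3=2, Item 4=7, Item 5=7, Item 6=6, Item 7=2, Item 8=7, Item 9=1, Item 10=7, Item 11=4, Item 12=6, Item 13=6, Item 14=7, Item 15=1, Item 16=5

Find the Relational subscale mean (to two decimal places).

Relational items: 4, 6, 8, 12, 16.
Of these, item 16 is reverse-coded; on a 1–7 scale, reversed = 8 − raw.
  item 4: 7
  item 6: 6
  item 8: 7
  item 12: 6
  item 16: 8 − 5 = 3
Sum = 7 + 6 + 7 + 6 + 3 = 29
Mean = 29 / 5 = 5.80

5.80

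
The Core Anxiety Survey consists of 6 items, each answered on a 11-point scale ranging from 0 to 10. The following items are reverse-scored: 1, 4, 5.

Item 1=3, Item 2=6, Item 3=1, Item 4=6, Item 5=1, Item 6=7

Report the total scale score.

Reverse-coded items (reverse-coded value = 10 − response):
  item 1: 10 − 3 = 7
  item 4: 10 − 6 = 4
  item 5: 10 − 1 = 9
Scored responses: 7, 6, 1, 4, 9, 7
Total = 7 + 6 + 1 + 4 + 9 + 7 = 34

34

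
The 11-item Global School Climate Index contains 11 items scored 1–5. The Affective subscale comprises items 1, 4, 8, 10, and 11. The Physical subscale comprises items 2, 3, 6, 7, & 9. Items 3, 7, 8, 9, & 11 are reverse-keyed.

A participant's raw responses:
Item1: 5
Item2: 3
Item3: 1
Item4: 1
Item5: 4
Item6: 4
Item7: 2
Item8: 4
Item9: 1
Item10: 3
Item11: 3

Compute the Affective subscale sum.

14

Affective items: 1, 4, 8, 10, 11.
Of these, items 8 and 11 are reverse-keyed; reversed = (1+5) − raw = 6 − raw.
  item 1: 5
  item 4: 1
  item 8: 6 − 4 = 2
  item 10: 3
  item 11: 6 − 3 = 3
Sum = 5 + 1 + 2 + 3 + 3 = 14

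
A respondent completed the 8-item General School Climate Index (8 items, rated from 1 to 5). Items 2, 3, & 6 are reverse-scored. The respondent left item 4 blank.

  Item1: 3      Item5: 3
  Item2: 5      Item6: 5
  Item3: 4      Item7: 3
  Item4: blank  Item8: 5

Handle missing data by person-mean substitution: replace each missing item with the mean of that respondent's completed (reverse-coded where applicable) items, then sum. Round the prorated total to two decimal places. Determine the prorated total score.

Reverse-coded (reversed = (1+5) − raw = 6 − raw):
  item 2: 6 − 5 = 1
  item 3: 6 − 4 = 2
  item 6: 6 − 5 = 1
Completed scored items (7 of 8): 3, 1, 2, 3, 1, 3, 5; sum = 18.
Person mean = 18 / 7 ≈ 2.5714
Prorated total = (18 / 7) × 8 = 20.57 (to 2 dp)

20.57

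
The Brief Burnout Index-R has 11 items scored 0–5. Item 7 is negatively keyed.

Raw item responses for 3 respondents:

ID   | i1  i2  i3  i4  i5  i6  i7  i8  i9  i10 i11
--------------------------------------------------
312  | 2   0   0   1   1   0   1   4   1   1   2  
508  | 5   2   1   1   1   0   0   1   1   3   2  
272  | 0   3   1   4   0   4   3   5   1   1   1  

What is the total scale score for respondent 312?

16

Respondent 312 raw: 2, 0, 0, 1, 1, 0, 1, 4, 1, 1, 2.
Reverse-coded (reverse-coded value = 5 − response):
  item 1: 2
  item 2: 0
  item 3: 0
  item 4: 1
  item 5: 1
  item 6: 0
  item 7: 5 − 1 = 4
  item 8: 4
  item 9: 1
  item 10: 1
  item 11: 2
Sum = 2 + 0 + 0 + 1 + 1 + 0 + 4 + 4 + 1 + 1 + 2 = 16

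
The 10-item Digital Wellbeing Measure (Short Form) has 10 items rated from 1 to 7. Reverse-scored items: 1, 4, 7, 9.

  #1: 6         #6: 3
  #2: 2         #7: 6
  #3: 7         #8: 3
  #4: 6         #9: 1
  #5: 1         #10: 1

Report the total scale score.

30

Raw sum = 36. Reverse-scored items: 1, 4, 7, 9; their raw sum = 19.
Each reversal replaces raw with 8 − raw, changing the total by 8 − 2·raw per item.
Total = 36 + 4·8 − 2·19 = 36 + 32 − 38 = 30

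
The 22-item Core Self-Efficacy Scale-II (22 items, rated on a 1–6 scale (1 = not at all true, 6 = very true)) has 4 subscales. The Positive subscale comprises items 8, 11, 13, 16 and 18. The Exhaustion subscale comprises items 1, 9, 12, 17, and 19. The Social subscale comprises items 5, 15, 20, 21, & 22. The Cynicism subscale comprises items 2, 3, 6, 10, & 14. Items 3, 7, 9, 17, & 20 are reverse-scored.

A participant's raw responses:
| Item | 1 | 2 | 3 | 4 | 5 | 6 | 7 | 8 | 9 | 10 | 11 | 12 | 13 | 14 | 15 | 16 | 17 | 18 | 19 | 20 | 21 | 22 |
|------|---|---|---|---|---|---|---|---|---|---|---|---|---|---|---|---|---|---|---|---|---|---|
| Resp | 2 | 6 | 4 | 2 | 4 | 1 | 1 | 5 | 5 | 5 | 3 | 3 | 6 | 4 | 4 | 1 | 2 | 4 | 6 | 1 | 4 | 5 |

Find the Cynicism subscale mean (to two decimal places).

3.80

Cynicism items: 2, 3, 6, 10, 14.
Of these, item 3 is reverse-scored; reverse-coded value = 7 − response.
  item 2: 6
  item 3: 7 − 4 = 3
  item 6: 1
  item 10: 5
  item 14: 4
Sum = 6 + 3 + 1 + 5 + 4 = 19
Mean = 19 / 5 = 3.80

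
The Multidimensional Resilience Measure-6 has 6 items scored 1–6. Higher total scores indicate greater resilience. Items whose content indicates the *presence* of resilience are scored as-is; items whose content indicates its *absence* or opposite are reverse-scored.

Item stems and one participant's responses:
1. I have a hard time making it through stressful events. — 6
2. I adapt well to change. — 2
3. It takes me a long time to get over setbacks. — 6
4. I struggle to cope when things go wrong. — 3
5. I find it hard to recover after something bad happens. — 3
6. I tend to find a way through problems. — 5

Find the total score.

Items 1, 3, 4, 5 describe the absence/opposite of resilience → reverse-score.
reverse-coded value = 7 − response.
  item 1: 7 − 6 = 1
  item 2: 2
  item 3: 7 − 6 = 1
  item 4: 7 − 3 = 4
  item 5: 7 − 3 = 4
  item 6: 5
Total = 1 + 2 + 1 + 4 + 4 + 5 = 17

17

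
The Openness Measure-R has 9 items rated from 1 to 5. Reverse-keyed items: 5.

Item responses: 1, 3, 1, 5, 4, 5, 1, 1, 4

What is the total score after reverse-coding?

23

Reverse-coded items (on a 1–5 scale, reversed = 6 − raw):
  item 5: 6 − 4 = 2
Scored responses: 1, 3, 1, 5, 2, 5, 1, 1, 4
Total = 1 + 3 + 1 + 5 + 2 + 5 + 1 + 1 + 4 = 23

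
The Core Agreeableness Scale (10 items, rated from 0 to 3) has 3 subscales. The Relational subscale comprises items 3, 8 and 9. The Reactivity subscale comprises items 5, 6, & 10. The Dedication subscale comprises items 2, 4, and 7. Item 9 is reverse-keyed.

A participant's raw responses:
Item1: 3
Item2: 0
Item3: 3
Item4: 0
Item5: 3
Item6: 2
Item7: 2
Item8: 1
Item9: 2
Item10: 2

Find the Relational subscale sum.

Relational items: 3, 8, 9.
Of these, item 9 is reverse-keyed; on a 0–3 scale, reversed = 3 − raw.
  item 3: 3
  item 8: 1
  item 9: 3 − 2 = 1
Sum = 3 + 1 + 1 = 5

5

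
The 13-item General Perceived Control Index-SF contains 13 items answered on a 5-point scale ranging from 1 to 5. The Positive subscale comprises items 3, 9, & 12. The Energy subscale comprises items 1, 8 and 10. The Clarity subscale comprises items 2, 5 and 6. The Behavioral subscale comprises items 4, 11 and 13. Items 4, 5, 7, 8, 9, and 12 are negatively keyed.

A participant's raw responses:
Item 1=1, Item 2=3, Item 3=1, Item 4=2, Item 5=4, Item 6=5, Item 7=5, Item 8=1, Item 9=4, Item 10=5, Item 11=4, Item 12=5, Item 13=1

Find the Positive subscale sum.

Positive items: 3, 9, 12.
Of these, items 9 & 12 are negatively keyed; reverse-coded value = 6 − response.
  item 3: 1
  item 9: 6 − 4 = 2
  item 12: 6 − 5 = 1
Sum = 1 + 2 + 1 = 4

4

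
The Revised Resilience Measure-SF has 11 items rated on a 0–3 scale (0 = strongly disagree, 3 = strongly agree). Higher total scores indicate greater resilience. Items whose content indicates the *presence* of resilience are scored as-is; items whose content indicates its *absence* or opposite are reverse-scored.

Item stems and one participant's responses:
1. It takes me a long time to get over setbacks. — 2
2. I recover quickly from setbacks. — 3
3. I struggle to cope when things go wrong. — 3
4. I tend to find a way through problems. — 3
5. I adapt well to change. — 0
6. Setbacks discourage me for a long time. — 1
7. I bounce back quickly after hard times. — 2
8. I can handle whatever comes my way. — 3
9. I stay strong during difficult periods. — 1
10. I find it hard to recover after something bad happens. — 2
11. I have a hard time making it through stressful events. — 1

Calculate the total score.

18

Items 1, 3, 6, 10, 11 describe the absence/opposite of resilience → reverse-score.
on a 0–3 scale, reversed = 3 − raw.
  item 1: 3 − 2 = 1
  item 2: 3
  item 3: 3 − 3 = 0
  item 4: 3
  item 5: 0
  item 6: 3 − 1 = 2
  item 7: 2
  item 8: 3
  item 9: 1
  item 10: 3 − 2 = 1
  item 11: 3 − 1 = 2
Total = 1 + 3 + 0 + 3 + 0 + 2 + 2 + 3 + 1 + 1 + 2 = 18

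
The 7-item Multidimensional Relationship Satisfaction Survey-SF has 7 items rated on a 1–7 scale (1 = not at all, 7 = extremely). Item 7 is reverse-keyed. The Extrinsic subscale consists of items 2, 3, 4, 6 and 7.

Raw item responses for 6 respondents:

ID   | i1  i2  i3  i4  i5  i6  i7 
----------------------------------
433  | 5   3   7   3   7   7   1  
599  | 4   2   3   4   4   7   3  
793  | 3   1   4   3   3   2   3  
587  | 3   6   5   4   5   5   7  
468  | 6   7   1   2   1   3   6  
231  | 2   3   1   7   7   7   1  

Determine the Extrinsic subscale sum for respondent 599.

21

Respondent 599 raw: 4, 2, 3, 4, 4, 7, 3.
Extrinsic items: 2, 3, 4, 6, 7.
Reverse-coded (reversed = (1+7) − raw = 8 − raw):
  item 2: 2
  item 3: 3
  item 4: 4
  item 6: 7
  item 7: 8 − 3 = 5
Sum = 2 + 3 + 4 + 7 + 5 = 21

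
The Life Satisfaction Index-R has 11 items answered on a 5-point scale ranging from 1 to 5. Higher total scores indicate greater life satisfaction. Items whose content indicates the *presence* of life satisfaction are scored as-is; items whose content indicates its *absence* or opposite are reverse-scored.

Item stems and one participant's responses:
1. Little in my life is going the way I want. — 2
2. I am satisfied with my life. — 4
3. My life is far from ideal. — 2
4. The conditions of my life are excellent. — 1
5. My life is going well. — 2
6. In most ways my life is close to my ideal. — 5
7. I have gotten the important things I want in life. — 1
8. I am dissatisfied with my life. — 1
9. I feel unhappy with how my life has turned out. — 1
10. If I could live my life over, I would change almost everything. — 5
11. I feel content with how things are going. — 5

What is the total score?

Items 1, 3, 8, 9, 10 describe the absence/opposite of life satisfaction → reverse-score.
reversed = (1+5) − raw = 6 − raw.
  item 1: 6 − 2 = 4
  item 2: 4
  item 3: 6 − 2 = 4
  item 4: 1
  item 5: 2
  item 6: 5
  item 7: 1
  item 8: 6 − 1 = 5
  item 9: 6 − 1 = 5
  item 10: 6 − 5 = 1
  item 11: 5
Total = 4 + 4 + 4 + 1 + 2 + 5 + 1 + 5 + 5 + 1 + 5 = 37

37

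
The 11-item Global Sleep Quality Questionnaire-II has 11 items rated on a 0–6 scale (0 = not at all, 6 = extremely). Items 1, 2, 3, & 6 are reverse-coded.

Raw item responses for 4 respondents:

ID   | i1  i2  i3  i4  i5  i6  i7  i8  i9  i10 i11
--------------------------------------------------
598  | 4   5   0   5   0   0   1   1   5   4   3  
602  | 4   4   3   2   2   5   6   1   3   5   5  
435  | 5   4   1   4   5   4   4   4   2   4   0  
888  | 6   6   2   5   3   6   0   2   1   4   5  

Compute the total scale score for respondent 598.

34

Respondent 598 raw: 4, 5, 0, 5, 0, 0, 1, 1, 5, 4, 3.
Reverse-coded (reverse-coded value = 6 − response):
  item 1: 6 − 4 = 2
  item 2: 6 − 5 = 1
  item 3: 6 − 0 = 6
  item 4: 5
  item 5: 0
  item 6: 6 − 0 = 6
  item 7: 1
  item 8: 1
  item 9: 5
  item 10: 4
  item 11: 3
Sum = 2 + 1 + 6 + 5 + 0 + 6 + 1 + 1 + 5 + 4 + 3 = 34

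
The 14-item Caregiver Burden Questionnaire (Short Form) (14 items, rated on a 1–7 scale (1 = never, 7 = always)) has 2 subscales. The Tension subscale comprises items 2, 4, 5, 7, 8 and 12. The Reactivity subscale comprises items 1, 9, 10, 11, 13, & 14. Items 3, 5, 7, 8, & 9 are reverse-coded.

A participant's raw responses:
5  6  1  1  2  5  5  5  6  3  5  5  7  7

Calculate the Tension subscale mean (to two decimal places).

4.00

Tension items: 2, 4, 5, 7, 8, 12.
Of these, items 5, 7, and 8 are reverse-coded; reverse-coded value = 8 − response.
  item 2: 6
  item 4: 1
  item 5: 8 − 2 = 6
  item 7: 8 − 5 = 3
  item 8: 8 − 5 = 3
  item 12: 5
Sum = 6 + 1 + 6 + 3 + 3 + 5 = 24
Mean = 24 / 6 = 4.00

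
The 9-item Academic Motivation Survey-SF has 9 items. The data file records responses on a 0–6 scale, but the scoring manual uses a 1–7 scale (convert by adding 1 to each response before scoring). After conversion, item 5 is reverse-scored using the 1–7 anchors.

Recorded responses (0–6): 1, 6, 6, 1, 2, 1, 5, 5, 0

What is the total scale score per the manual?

Convert to 1–7: 2, 7, 7, 2, 3, 2, 6, 6, 1
Reverse-coded (reversed = (1+7) − raw = 8 − raw):
  item 5: 8 − 3 = 5
Scored: 2, 7, 7, 2, 5, 2, 6, 6, 1
Total = 38

38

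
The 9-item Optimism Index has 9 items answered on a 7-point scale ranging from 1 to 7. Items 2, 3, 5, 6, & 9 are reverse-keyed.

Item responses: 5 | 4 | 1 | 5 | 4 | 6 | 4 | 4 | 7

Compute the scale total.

Reversing items 2, 3, 5, 6, and 9 with 8 − raw:
Total = 5 + (8−4) + (8−1) + 5 + (8−4) + (8−6) + 4 + 4 + (8−7)
      = 5 + 4 + 7 + 5 + 4 + 2 + 4 + 4 + 1 = 36

36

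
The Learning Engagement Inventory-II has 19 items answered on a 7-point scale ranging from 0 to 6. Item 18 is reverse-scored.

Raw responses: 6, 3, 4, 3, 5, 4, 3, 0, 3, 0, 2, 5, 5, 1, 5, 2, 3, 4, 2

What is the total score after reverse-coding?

Raw sum = 60. Reverse-scored items: 18; their raw sum = 4.
Each reversal replaces raw with 6 − raw, changing the total by 6 − 2·raw per item.
Total = 60 + 1·6 − 2·4 = 60 + 6 − 8 = 58

58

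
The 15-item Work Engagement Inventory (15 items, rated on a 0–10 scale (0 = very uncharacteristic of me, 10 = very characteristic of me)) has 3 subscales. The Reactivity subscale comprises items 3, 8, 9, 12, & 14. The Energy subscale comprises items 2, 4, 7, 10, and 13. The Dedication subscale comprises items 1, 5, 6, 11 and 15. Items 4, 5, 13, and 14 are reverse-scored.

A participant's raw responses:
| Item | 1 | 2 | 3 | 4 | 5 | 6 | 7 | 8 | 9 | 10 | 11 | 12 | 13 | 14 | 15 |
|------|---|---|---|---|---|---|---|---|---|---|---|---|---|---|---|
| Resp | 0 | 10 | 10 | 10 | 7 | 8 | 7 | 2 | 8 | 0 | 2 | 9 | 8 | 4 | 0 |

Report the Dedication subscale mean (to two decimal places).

2.60

Dedication items: 1, 5, 6, 11, 15.
Of these, item 5 is reverse-scored; reversed = (0+10) − raw = 10 − raw.
  item 1: 0
  item 5: 10 − 7 = 3
  item 6: 8
  item 11: 2
  item 15: 0
Sum = 0 + 3 + 8 + 2 + 0 = 13
Mean = 13 / 5 = 2.60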